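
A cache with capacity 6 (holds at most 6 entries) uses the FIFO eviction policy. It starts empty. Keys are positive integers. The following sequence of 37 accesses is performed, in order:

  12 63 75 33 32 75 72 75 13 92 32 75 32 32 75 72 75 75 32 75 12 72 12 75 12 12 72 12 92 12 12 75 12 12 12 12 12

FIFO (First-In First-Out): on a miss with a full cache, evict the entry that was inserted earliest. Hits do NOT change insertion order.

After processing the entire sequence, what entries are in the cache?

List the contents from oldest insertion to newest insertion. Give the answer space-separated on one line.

Answer: 32 72 13 92 12 75

Derivation:
FIFO simulation (capacity=6):
  1. access 12: MISS. Cache (old->new): [12]
  2. access 63: MISS. Cache (old->new): [12 63]
  3. access 75: MISS. Cache (old->new): [12 63 75]
  4. access 33: MISS. Cache (old->new): [12 63 75 33]
  5. access 32: MISS. Cache (old->new): [12 63 75 33 32]
  6. access 75: HIT. Cache (old->new): [12 63 75 33 32]
  7. access 72: MISS. Cache (old->new): [12 63 75 33 32 72]
  8. access 75: HIT. Cache (old->new): [12 63 75 33 32 72]
  9. access 13: MISS, evict 12. Cache (old->new): [63 75 33 32 72 13]
  10. access 92: MISS, evict 63. Cache (old->new): [75 33 32 72 13 92]
  11. access 32: HIT. Cache (old->new): [75 33 32 72 13 92]
  12. access 75: HIT. Cache (old->new): [75 33 32 72 13 92]
  13. access 32: HIT. Cache (old->new): [75 33 32 72 13 92]
  14. access 32: HIT. Cache (old->new): [75 33 32 72 13 92]
  15. access 75: HIT. Cache (old->new): [75 33 32 72 13 92]
  16. access 72: HIT. Cache (old->new): [75 33 32 72 13 92]
  17. access 75: HIT. Cache (old->new): [75 33 32 72 13 92]
  18. access 75: HIT. Cache (old->new): [75 33 32 72 13 92]
  19. access 32: HIT. Cache (old->new): [75 33 32 72 13 92]
  20. access 75: HIT. Cache (old->new): [75 33 32 72 13 92]
  21. access 12: MISS, evict 75. Cache (old->new): [33 32 72 13 92 12]
  22. access 72: HIT. Cache (old->new): [33 32 72 13 92 12]
  23. access 12: HIT. Cache (old->new): [33 32 72 13 92 12]
  24. access 75: MISS, evict 33. Cache (old->new): [32 72 13 92 12 75]
  25. access 12: HIT. Cache (old->new): [32 72 13 92 12 75]
  26. access 12: HIT. Cache (old->new): [32 72 13 92 12 75]
  27. access 72: HIT. Cache (old->new): [32 72 13 92 12 75]
  28. access 12: HIT. Cache (old->new): [32 72 13 92 12 75]
  29. access 92: HIT. Cache (old->new): [32 72 13 92 12 75]
  30. access 12: HIT. Cache (old->new): [32 72 13 92 12 75]
  31. access 12: HIT. Cache (old->new): [32 72 13 92 12 75]
  32. access 75: HIT. Cache (old->new): [32 72 13 92 12 75]
  33. access 12: HIT. Cache (old->new): [32 72 13 92 12 75]
  34. access 12: HIT. Cache (old->new): [32 72 13 92 12 75]
  35. access 12: HIT. Cache (old->new): [32 72 13 92 12 75]
  36. access 12: HIT. Cache (old->new): [32 72 13 92 12 75]
  37. access 12: HIT. Cache (old->new): [32 72 13 92 12 75]
Total: 27 hits, 10 misses, 4 evictions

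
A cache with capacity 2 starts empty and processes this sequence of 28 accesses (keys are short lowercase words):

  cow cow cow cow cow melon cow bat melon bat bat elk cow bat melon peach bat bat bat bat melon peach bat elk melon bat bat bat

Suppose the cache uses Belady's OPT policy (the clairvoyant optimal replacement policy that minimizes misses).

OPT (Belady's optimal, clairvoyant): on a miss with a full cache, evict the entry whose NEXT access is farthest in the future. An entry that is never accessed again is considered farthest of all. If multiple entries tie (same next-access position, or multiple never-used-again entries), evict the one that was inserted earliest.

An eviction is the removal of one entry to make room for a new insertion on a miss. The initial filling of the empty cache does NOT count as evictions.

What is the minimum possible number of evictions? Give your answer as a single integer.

OPT (Belady) simulation (capacity=2):
  1. access cow: MISS. Cache: [cow]
  2. access cow: HIT. Next use of cow: step 3. Cache: [cow]
  3. access cow: HIT. Next use of cow: step 4. Cache: [cow]
  4. access cow: HIT. Next use of cow: step 5. Cache: [cow]
  5. access cow: HIT. Next use of cow: step 7. Cache: [cow]
  6. access melon: MISS. Cache: [cow melon]
  7. access cow: HIT. Next use of cow: step 13. Cache: [cow melon]
  8. access bat: MISS, evict cow (next use: step 13). Cache: [melon bat]
  9. access melon: HIT. Next use of melon: step 15. Cache: [melon bat]
  10. access bat: HIT. Next use of bat: step 11. Cache: [melon bat]
  11. access bat: HIT. Next use of bat: step 14. Cache: [melon bat]
  12. access elk: MISS, evict melon (next use: step 15). Cache: [bat elk]
  13. access cow: MISS, evict elk (next use: step 24). Cache: [bat cow]
  14. access bat: HIT. Next use of bat: step 17. Cache: [bat cow]
  15. access melon: MISS, evict cow (next use: never). Cache: [bat melon]
  16. access peach: MISS, evict melon (next use: step 21). Cache: [bat peach]
  17. access bat: HIT. Next use of bat: step 18. Cache: [bat peach]
  18. access bat: HIT. Next use of bat: step 19. Cache: [bat peach]
  19. access bat: HIT. Next use of bat: step 20. Cache: [bat peach]
  20. access bat: HIT. Next use of bat: step 23. Cache: [bat peach]
  21. access melon: MISS, evict bat (next use: step 23). Cache: [peach melon]
  22. access peach: HIT. Next use of peach: never. Cache: [peach melon]
  23. access bat: MISS, evict peach (next use: never). Cache: [melon bat]
  24. access elk: MISS, evict bat (next use: step 26). Cache: [melon elk]
  25. access melon: HIT. Next use of melon: never. Cache: [melon elk]
  26. access bat: MISS, evict melon (next use: never). Cache: [elk bat]
  27. access bat: HIT. Next use of bat: step 28. Cache: [elk bat]
  28. access bat: HIT. Next use of bat: never. Cache: [elk bat]
Total: 17 hits, 11 misses, 9 evictions

Answer: 9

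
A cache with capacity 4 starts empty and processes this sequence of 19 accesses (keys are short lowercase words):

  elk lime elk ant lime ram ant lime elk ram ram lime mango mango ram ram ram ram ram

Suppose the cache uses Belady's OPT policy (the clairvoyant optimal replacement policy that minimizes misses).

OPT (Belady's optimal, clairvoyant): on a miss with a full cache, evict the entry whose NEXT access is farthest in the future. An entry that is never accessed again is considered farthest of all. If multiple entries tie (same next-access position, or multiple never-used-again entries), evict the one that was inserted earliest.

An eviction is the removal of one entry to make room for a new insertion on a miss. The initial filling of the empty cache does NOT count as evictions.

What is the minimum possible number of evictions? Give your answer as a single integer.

Answer: 1

Derivation:
OPT (Belady) simulation (capacity=4):
  1. access elk: MISS. Cache: [elk]
  2. access lime: MISS. Cache: [elk lime]
  3. access elk: HIT. Next use of elk: step 9. Cache: [elk lime]
  4. access ant: MISS. Cache: [elk lime ant]
  5. access lime: HIT. Next use of lime: step 8. Cache: [elk lime ant]
  6. access ram: MISS. Cache: [elk lime ant ram]
  7. access ant: HIT. Next use of ant: never. Cache: [elk lime ant ram]
  8. access lime: HIT. Next use of lime: step 12. Cache: [elk lime ant ram]
  9. access elk: HIT. Next use of elk: never. Cache: [elk lime ant ram]
  10. access ram: HIT. Next use of ram: step 11. Cache: [elk lime ant ram]
  11. access ram: HIT. Next use of ram: step 15. Cache: [elk lime ant ram]
  12. access lime: HIT. Next use of lime: never. Cache: [elk lime ant ram]
  13. access mango: MISS, evict elk (next use: never). Cache: [lime ant ram mango]
  14. access mango: HIT. Next use of mango: never. Cache: [lime ant ram mango]
  15. access ram: HIT. Next use of ram: step 16. Cache: [lime ant ram mango]
  16. access ram: HIT. Next use of ram: step 17. Cache: [lime ant ram mango]
  17. access ram: HIT. Next use of ram: step 18. Cache: [lime ant ram mango]
  18. access ram: HIT. Next use of ram: step 19. Cache: [lime ant ram mango]
  19. access ram: HIT. Next use of ram: never. Cache: [lime ant ram mango]
Total: 14 hits, 5 misses, 1 evictions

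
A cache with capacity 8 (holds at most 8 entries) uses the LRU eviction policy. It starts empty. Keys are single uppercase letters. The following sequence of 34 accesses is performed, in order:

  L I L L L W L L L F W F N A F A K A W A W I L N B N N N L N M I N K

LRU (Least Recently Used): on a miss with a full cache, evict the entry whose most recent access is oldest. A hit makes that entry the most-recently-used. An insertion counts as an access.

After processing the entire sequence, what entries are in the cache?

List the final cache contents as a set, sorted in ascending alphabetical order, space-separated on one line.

LRU simulation (capacity=8):
  1. access L: MISS. Cache (LRU->MRU): [L]
  2. access I: MISS. Cache (LRU->MRU): [L I]
  3. access L: HIT. Cache (LRU->MRU): [I L]
  4. access L: HIT. Cache (LRU->MRU): [I L]
  5. access L: HIT. Cache (LRU->MRU): [I L]
  6. access W: MISS. Cache (LRU->MRU): [I L W]
  7. access L: HIT. Cache (LRU->MRU): [I W L]
  8. access L: HIT. Cache (LRU->MRU): [I W L]
  9. access L: HIT. Cache (LRU->MRU): [I W L]
  10. access F: MISS. Cache (LRU->MRU): [I W L F]
  11. access W: HIT. Cache (LRU->MRU): [I L F W]
  12. access F: HIT. Cache (LRU->MRU): [I L W F]
  13. access N: MISS. Cache (LRU->MRU): [I L W F N]
  14. access A: MISS. Cache (LRU->MRU): [I L W F N A]
  15. access F: HIT. Cache (LRU->MRU): [I L W N A F]
  16. access A: HIT. Cache (LRU->MRU): [I L W N F A]
  17. access K: MISS. Cache (LRU->MRU): [I L W N F A K]
  18. access A: HIT. Cache (LRU->MRU): [I L W N F K A]
  19. access W: HIT. Cache (LRU->MRU): [I L N F K A W]
  20. access A: HIT. Cache (LRU->MRU): [I L N F K W A]
  21. access W: HIT. Cache (LRU->MRU): [I L N F K A W]
  22. access I: HIT. Cache (LRU->MRU): [L N F K A W I]
  23. access L: HIT. Cache (LRU->MRU): [N F K A W I L]
  24. access N: HIT. Cache (LRU->MRU): [F K A W I L N]
  25. access B: MISS. Cache (LRU->MRU): [F K A W I L N B]
  26. access N: HIT. Cache (LRU->MRU): [F K A W I L B N]
  27. access N: HIT. Cache (LRU->MRU): [F K A W I L B N]
  28. access N: HIT. Cache (LRU->MRU): [F K A W I L B N]
  29. access L: HIT. Cache (LRU->MRU): [F K A W I B N L]
  30. access N: HIT. Cache (LRU->MRU): [F K A W I B L N]
  31. access M: MISS, evict F. Cache (LRU->MRU): [K A W I B L N M]
  32. access I: HIT. Cache (LRU->MRU): [K A W B L N M I]
  33. access N: HIT. Cache (LRU->MRU): [K A W B L M I N]
  34. access K: HIT. Cache (LRU->MRU): [A W B L M I N K]
Total: 25 hits, 9 misses, 1 evictions

Answer: A B I K L M N W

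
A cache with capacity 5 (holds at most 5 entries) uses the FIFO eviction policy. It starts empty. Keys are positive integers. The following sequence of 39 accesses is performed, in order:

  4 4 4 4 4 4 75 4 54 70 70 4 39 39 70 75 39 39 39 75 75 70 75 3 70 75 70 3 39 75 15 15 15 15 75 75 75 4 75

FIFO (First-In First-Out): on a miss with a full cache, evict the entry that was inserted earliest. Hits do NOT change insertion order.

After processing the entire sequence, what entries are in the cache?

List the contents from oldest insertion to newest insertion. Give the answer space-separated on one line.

Answer: 39 3 15 75 4

Derivation:
FIFO simulation (capacity=5):
  1. access 4: MISS. Cache (old->new): [4]
  2. access 4: HIT. Cache (old->new): [4]
  3. access 4: HIT. Cache (old->new): [4]
  4. access 4: HIT. Cache (old->new): [4]
  5. access 4: HIT. Cache (old->new): [4]
  6. access 4: HIT. Cache (old->new): [4]
  7. access 75: MISS. Cache (old->new): [4 75]
  8. access 4: HIT. Cache (old->new): [4 75]
  9. access 54: MISS. Cache (old->new): [4 75 54]
  10. access 70: MISS. Cache (old->new): [4 75 54 70]
  11. access 70: HIT. Cache (old->new): [4 75 54 70]
  12. access 4: HIT. Cache (old->new): [4 75 54 70]
  13. access 39: MISS. Cache (old->new): [4 75 54 70 39]
  14. access 39: HIT. Cache (old->new): [4 75 54 70 39]
  15. access 70: HIT. Cache (old->new): [4 75 54 70 39]
  16. access 75: HIT. Cache (old->new): [4 75 54 70 39]
  17. access 39: HIT. Cache (old->new): [4 75 54 70 39]
  18. access 39: HIT. Cache (old->new): [4 75 54 70 39]
  19. access 39: HIT. Cache (old->new): [4 75 54 70 39]
  20. access 75: HIT. Cache (old->new): [4 75 54 70 39]
  21. access 75: HIT. Cache (old->new): [4 75 54 70 39]
  22. access 70: HIT. Cache (old->new): [4 75 54 70 39]
  23. access 75: HIT. Cache (old->new): [4 75 54 70 39]
  24. access 3: MISS, evict 4. Cache (old->new): [75 54 70 39 3]
  25. access 70: HIT. Cache (old->new): [75 54 70 39 3]
  26. access 75: HIT. Cache (old->new): [75 54 70 39 3]
  27. access 70: HIT. Cache (old->new): [75 54 70 39 3]
  28. access 3: HIT. Cache (old->new): [75 54 70 39 3]
  29. access 39: HIT. Cache (old->new): [75 54 70 39 3]
  30. access 75: HIT. Cache (old->new): [75 54 70 39 3]
  31. access 15: MISS, evict 75. Cache (old->new): [54 70 39 3 15]
  32. access 15: HIT. Cache (old->new): [54 70 39 3 15]
  33. access 15: HIT. Cache (old->new): [54 70 39 3 15]
  34. access 15: HIT. Cache (old->new): [54 70 39 3 15]
  35. access 75: MISS, evict 54. Cache (old->new): [70 39 3 15 75]
  36. access 75: HIT. Cache (old->new): [70 39 3 15 75]
  37. access 75: HIT. Cache (old->new): [70 39 3 15 75]
  38. access 4: MISS, evict 70. Cache (old->new): [39 3 15 75 4]
  39. access 75: HIT. Cache (old->new): [39 3 15 75 4]
Total: 30 hits, 9 misses, 4 evictions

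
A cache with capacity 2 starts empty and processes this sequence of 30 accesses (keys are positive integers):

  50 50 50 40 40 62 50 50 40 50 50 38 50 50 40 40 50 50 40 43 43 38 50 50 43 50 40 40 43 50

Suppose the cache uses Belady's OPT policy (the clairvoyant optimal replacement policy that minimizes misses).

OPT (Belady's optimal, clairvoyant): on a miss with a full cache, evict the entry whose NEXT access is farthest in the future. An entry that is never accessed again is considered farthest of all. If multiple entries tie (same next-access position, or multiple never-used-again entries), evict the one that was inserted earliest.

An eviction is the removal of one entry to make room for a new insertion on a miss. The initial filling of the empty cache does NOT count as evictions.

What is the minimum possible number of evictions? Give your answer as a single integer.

Answer: 9

Derivation:
OPT (Belady) simulation (capacity=2):
  1. access 50: MISS. Cache: [50]
  2. access 50: HIT. Next use of 50: step 3. Cache: [50]
  3. access 50: HIT. Next use of 50: step 7. Cache: [50]
  4. access 40: MISS. Cache: [50 40]
  5. access 40: HIT. Next use of 40: step 9. Cache: [50 40]
  6. access 62: MISS, evict 40 (next use: step 9). Cache: [50 62]
  7. access 50: HIT. Next use of 50: step 8. Cache: [50 62]
  8. access 50: HIT. Next use of 50: step 10. Cache: [50 62]
  9. access 40: MISS, evict 62 (next use: never). Cache: [50 40]
  10. access 50: HIT. Next use of 50: step 11. Cache: [50 40]
  11. access 50: HIT. Next use of 50: step 13. Cache: [50 40]
  12. access 38: MISS, evict 40 (next use: step 15). Cache: [50 38]
  13. access 50: HIT. Next use of 50: step 14. Cache: [50 38]
  14. access 50: HIT. Next use of 50: step 17. Cache: [50 38]
  15. access 40: MISS, evict 38 (next use: step 22). Cache: [50 40]
  16. access 40: HIT. Next use of 40: step 19. Cache: [50 40]
  17. access 50: HIT. Next use of 50: step 18. Cache: [50 40]
  18. access 50: HIT. Next use of 50: step 23. Cache: [50 40]
  19. access 40: HIT. Next use of 40: step 27. Cache: [50 40]
  20. access 43: MISS, evict 40 (next use: step 27). Cache: [50 43]
  21. access 43: HIT. Next use of 43: step 25. Cache: [50 43]
  22. access 38: MISS, evict 43 (next use: step 25). Cache: [50 38]
  23. access 50: HIT. Next use of 50: step 24. Cache: [50 38]
  24. access 50: HIT. Next use of 50: step 26. Cache: [50 38]
  25. access 43: MISS, evict 38 (next use: never). Cache: [50 43]
  26. access 50: HIT. Next use of 50: step 30. Cache: [50 43]
  27. access 40: MISS, evict 50 (next use: step 30). Cache: [43 40]
  28. access 40: HIT. Next use of 40: never. Cache: [43 40]
  29. access 43: HIT. Next use of 43: never. Cache: [43 40]
  30. access 50: MISS, evict 43 (next use: never). Cache: [40 50]
Total: 19 hits, 11 misses, 9 evictions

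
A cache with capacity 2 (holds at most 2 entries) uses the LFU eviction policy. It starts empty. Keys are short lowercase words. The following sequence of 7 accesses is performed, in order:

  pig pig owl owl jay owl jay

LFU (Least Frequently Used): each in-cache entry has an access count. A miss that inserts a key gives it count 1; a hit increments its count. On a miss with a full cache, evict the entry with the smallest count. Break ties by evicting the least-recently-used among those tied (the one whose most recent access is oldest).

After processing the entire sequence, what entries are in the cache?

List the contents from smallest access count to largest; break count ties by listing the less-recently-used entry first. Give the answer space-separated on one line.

Answer: jay owl

Derivation:
LFU simulation (capacity=2):
  1. access pig: MISS. Cache: [pig(c=1)]
  2. access pig: HIT, count now 2. Cache: [pig(c=2)]
  3. access owl: MISS. Cache: [owl(c=1) pig(c=2)]
  4. access owl: HIT, count now 2. Cache: [pig(c=2) owl(c=2)]
  5. access jay: MISS, evict pig(c=2). Cache: [jay(c=1) owl(c=2)]
  6. access owl: HIT, count now 3. Cache: [jay(c=1) owl(c=3)]
  7. access jay: HIT, count now 2. Cache: [jay(c=2) owl(c=3)]
Total: 4 hits, 3 misses, 1 evictions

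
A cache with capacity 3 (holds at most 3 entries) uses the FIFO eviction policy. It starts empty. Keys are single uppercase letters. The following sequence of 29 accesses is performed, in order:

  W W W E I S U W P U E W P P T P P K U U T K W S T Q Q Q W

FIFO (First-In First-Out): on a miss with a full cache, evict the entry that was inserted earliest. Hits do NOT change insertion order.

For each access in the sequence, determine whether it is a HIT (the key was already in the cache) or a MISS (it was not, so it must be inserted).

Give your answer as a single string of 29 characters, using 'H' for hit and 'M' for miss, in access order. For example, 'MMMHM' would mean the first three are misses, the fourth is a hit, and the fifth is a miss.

FIFO simulation (capacity=3):
  1. access W: MISS. Cache (old->new): [W]
  2. access W: HIT. Cache (old->new): [W]
  3. access W: HIT. Cache (old->new): [W]
  4. access E: MISS. Cache (old->new): [W E]
  5. access I: MISS. Cache (old->new): [W E I]
  6. access S: MISS, evict W. Cache (old->new): [E I S]
  7. access U: MISS, evict E. Cache (old->new): [I S U]
  8. access W: MISS, evict I. Cache (old->new): [S U W]
  9. access P: MISS, evict S. Cache (old->new): [U W P]
  10. access U: HIT. Cache (old->new): [U W P]
  11. access E: MISS, evict U. Cache (old->new): [W P E]
  12. access W: HIT. Cache (old->new): [W P E]
  13. access P: HIT. Cache (old->new): [W P E]
  14. access P: HIT. Cache (old->new): [W P E]
  15. access T: MISS, evict W. Cache (old->new): [P E T]
  16. access P: HIT. Cache (old->new): [P E T]
  17. access P: HIT. Cache (old->new): [P E T]
  18. access K: MISS, evict P. Cache (old->new): [E T K]
  19. access U: MISS, evict E. Cache (old->new): [T K U]
  20. access U: HIT. Cache (old->new): [T K U]
  21. access T: HIT. Cache (old->new): [T K U]
  22. access K: HIT. Cache (old->new): [T K U]
  23. access W: MISS, evict T. Cache (old->new): [K U W]
  24. access S: MISS, evict K. Cache (old->new): [U W S]
  25. access T: MISS, evict U. Cache (old->new): [W S T]
  26. access Q: MISS, evict W. Cache (old->new): [S T Q]
  27. access Q: HIT. Cache (old->new): [S T Q]
  28. access Q: HIT. Cache (old->new): [S T Q]
  29. access W: MISS, evict S. Cache (old->new): [T Q W]
Total: 13 hits, 16 misses, 13 evictions

Answer: MHHMMMMMMHMHHHMHHMMHHHMMMMHHM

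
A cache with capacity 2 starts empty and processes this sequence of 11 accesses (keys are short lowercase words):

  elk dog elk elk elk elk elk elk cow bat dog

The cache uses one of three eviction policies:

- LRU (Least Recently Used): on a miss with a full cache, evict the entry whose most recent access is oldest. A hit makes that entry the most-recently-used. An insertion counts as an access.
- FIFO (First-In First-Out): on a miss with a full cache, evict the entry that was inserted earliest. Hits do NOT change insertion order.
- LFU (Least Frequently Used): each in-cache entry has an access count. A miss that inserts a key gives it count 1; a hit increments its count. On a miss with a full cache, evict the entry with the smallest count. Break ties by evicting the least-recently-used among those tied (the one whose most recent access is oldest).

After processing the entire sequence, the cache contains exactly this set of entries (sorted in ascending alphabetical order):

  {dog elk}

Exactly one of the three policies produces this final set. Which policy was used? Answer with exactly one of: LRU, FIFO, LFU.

Simulating under each policy and comparing final sets:
  LRU: final set = {bat dog} -> differs
  FIFO: final set = {bat dog} -> differs
  LFU: final set = {dog elk} -> MATCHES target
Only LFU produces the target set.

Answer: LFU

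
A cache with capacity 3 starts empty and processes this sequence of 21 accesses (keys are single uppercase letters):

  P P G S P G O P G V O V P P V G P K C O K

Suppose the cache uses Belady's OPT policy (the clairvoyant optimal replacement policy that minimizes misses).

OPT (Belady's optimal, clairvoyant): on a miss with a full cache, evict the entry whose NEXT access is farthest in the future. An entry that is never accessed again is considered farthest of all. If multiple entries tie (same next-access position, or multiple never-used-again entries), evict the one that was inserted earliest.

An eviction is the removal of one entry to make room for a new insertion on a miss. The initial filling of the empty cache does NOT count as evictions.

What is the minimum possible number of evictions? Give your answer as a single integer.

Answer: 5

Derivation:
OPT (Belady) simulation (capacity=3):
  1. access P: MISS. Cache: [P]
  2. access P: HIT. Next use of P: step 5. Cache: [P]
  3. access G: MISS. Cache: [P G]
  4. access S: MISS. Cache: [P G S]
  5. access P: HIT. Next use of P: step 8. Cache: [P G S]
  6. access G: HIT. Next use of G: step 9. Cache: [P G S]
  7. access O: MISS, evict S (next use: never). Cache: [P G O]
  8. access P: HIT. Next use of P: step 13. Cache: [P G O]
  9. access G: HIT. Next use of G: step 16. Cache: [P G O]
  10. access V: MISS, evict G (next use: step 16). Cache: [P O V]
  11. access O: HIT. Next use of O: step 20. Cache: [P O V]
  12. access V: HIT. Next use of V: step 15. Cache: [P O V]
  13. access P: HIT. Next use of P: step 14. Cache: [P O V]
  14. access P: HIT. Next use of P: step 17. Cache: [P O V]
  15. access V: HIT. Next use of V: never. Cache: [P O V]
  16. access G: MISS, evict V (next use: never). Cache: [P O G]
  17. access P: HIT. Next use of P: never. Cache: [P O G]
  18. access K: MISS, evict P (next use: never). Cache: [O G K]
  19. access C: MISS, evict G (next use: never). Cache: [O K C]
  20. access O: HIT. Next use of O: never. Cache: [O K C]
  21. access K: HIT. Next use of K: never. Cache: [O K C]
Total: 13 hits, 8 misses, 5 evictions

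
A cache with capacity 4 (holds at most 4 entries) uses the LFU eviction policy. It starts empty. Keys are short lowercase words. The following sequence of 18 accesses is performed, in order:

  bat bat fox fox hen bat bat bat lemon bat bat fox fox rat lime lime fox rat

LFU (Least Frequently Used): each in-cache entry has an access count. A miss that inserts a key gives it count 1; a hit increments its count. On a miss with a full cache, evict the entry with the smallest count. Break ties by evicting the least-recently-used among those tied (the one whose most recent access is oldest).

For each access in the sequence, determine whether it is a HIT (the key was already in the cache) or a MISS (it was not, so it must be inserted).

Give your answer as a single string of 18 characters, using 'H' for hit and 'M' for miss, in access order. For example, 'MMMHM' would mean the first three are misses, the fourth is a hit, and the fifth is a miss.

LFU simulation (capacity=4):
  1. access bat: MISS. Cache: [bat(c=1)]
  2. access bat: HIT, count now 2. Cache: [bat(c=2)]
  3. access fox: MISS. Cache: [fox(c=1) bat(c=2)]
  4. access fox: HIT, count now 2. Cache: [bat(c=2) fox(c=2)]
  5. access hen: MISS. Cache: [hen(c=1) bat(c=2) fox(c=2)]
  6. access bat: HIT, count now 3. Cache: [hen(c=1) fox(c=2) bat(c=3)]
  7. access bat: HIT, count now 4. Cache: [hen(c=1) fox(c=2) bat(c=4)]
  8. access bat: HIT, count now 5. Cache: [hen(c=1) fox(c=2) bat(c=5)]
  9. access lemon: MISS. Cache: [hen(c=1) lemon(c=1) fox(c=2) bat(c=5)]
  10. access bat: HIT, count now 6. Cache: [hen(c=1) lemon(c=1) fox(c=2) bat(c=6)]
  11. access bat: HIT, count now 7. Cache: [hen(c=1) lemon(c=1) fox(c=2) bat(c=7)]
  12. access fox: HIT, count now 3. Cache: [hen(c=1) lemon(c=1) fox(c=3) bat(c=7)]
  13. access fox: HIT, count now 4. Cache: [hen(c=1) lemon(c=1) fox(c=4) bat(c=7)]
  14. access rat: MISS, evict hen(c=1). Cache: [lemon(c=1) rat(c=1) fox(c=4) bat(c=7)]
  15. access lime: MISS, evict lemon(c=1). Cache: [rat(c=1) lime(c=1) fox(c=4) bat(c=7)]
  16. access lime: HIT, count now 2. Cache: [rat(c=1) lime(c=2) fox(c=4) bat(c=7)]
  17. access fox: HIT, count now 5. Cache: [rat(c=1) lime(c=2) fox(c=5) bat(c=7)]
  18. access rat: HIT, count now 2. Cache: [lime(c=2) rat(c=2) fox(c=5) bat(c=7)]
Total: 12 hits, 6 misses, 2 evictions

Answer: MHMHMHHHMHHHHMMHHH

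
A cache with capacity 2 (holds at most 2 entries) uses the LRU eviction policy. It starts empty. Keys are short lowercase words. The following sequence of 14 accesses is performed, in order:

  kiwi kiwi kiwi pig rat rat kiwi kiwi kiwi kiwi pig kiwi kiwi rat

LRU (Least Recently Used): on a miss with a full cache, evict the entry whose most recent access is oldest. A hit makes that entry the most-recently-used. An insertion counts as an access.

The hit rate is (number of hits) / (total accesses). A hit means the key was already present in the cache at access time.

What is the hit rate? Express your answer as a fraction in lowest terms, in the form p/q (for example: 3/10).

Answer: 4/7

Derivation:
LRU simulation (capacity=2):
  1. access kiwi: MISS. Cache (LRU->MRU): [kiwi]
  2. access kiwi: HIT. Cache (LRU->MRU): [kiwi]
  3. access kiwi: HIT. Cache (LRU->MRU): [kiwi]
  4. access pig: MISS. Cache (LRU->MRU): [kiwi pig]
  5. access rat: MISS, evict kiwi. Cache (LRU->MRU): [pig rat]
  6. access rat: HIT. Cache (LRU->MRU): [pig rat]
  7. access kiwi: MISS, evict pig. Cache (LRU->MRU): [rat kiwi]
  8. access kiwi: HIT. Cache (LRU->MRU): [rat kiwi]
  9. access kiwi: HIT. Cache (LRU->MRU): [rat kiwi]
  10. access kiwi: HIT. Cache (LRU->MRU): [rat kiwi]
  11. access pig: MISS, evict rat. Cache (LRU->MRU): [kiwi pig]
  12. access kiwi: HIT. Cache (LRU->MRU): [pig kiwi]
  13. access kiwi: HIT. Cache (LRU->MRU): [pig kiwi]
  14. access rat: MISS, evict pig. Cache (LRU->MRU): [kiwi rat]
Total: 8 hits, 6 misses, 4 evictions

Hit rate = 8/14 = 4/7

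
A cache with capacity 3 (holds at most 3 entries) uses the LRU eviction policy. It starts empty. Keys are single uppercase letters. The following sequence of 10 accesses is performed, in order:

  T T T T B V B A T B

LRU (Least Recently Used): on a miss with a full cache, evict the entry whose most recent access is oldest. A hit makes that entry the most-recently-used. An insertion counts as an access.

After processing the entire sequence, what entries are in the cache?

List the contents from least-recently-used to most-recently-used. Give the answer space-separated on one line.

LRU simulation (capacity=3):
  1. access T: MISS. Cache (LRU->MRU): [T]
  2. access T: HIT. Cache (LRU->MRU): [T]
  3. access T: HIT. Cache (LRU->MRU): [T]
  4. access T: HIT. Cache (LRU->MRU): [T]
  5. access B: MISS. Cache (LRU->MRU): [T B]
  6. access V: MISS. Cache (LRU->MRU): [T B V]
  7. access B: HIT. Cache (LRU->MRU): [T V B]
  8. access A: MISS, evict T. Cache (LRU->MRU): [V B A]
  9. access T: MISS, evict V. Cache (LRU->MRU): [B A T]
  10. access B: HIT. Cache (LRU->MRU): [A T B]
Total: 5 hits, 5 misses, 2 evictions

Answer: A T B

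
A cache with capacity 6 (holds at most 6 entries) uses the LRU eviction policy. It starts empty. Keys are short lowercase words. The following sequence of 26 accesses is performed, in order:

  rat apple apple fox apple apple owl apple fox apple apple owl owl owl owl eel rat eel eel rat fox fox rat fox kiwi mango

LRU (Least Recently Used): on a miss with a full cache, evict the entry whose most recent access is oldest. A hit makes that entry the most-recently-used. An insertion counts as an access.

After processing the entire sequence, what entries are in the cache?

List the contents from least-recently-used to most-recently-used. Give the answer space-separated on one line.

Answer: owl eel rat fox kiwi mango

Derivation:
LRU simulation (capacity=6):
  1. access rat: MISS. Cache (LRU->MRU): [rat]
  2. access apple: MISS. Cache (LRU->MRU): [rat apple]
  3. access apple: HIT. Cache (LRU->MRU): [rat apple]
  4. access fox: MISS. Cache (LRU->MRU): [rat apple fox]
  5. access apple: HIT. Cache (LRU->MRU): [rat fox apple]
  6. access apple: HIT. Cache (LRU->MRU): [rat fox apple]
  7. access owl: MISS. Cache (LRU->MRU): [rat fox apple owl]
  8. access apple: HIT. Cache (LRU->MRU): [rat fox owl apple]
  9. access fox: HIT. Cache (LRU->MRU): [rat owl apple fox]
  10. access apple: HIT. Cache (LRU->MRU): [rat owl fox apple]
  11. access apple: HIT. Cache (LRU->MRU): [rat owl fox apple]
  12. access owl: HIT. Cache (LRU->MRU): [rat fox apple owl]
  13. access owl: HIT. Cache (LRU->MRU): [rat fox apple owl]
  14. access owl: HIT. Cache (LRU->MRU): [rat fox apple owl]
  15. access owl: HIT. Cache (LRU->MRU): [rat fox apple owl]
  16. access eel: MISS. Cache (LRU->MRU): [rat fox apple owl eel]
  17. access rat: HIT. Cache (LRU->MRU): [fox apple owl eel rat]
  18. access eel: HIT. Cache (LRU->MRU): [fox apple owl rat eel]
  19. access eel: HIT. Cache (LRU->MRU): [fox apple owl rat eel]
  20. access rat: HIT. Cache (LRU->MRU): [fox apple owl eel rat]
  21. access fox: HIT. Cache (LRU->MRU): [apple owl eel rat fox]
  22. access fox: HIT. Cache (LRU->MRU): [apple owl eel rat fox]
  23. access rat: HIT. Cache (LRU->MRU): [apple owl eel fox rat]
  24. access fox: HIT. Cache (LRU->MRU): [apple owl eel rat fox]
  25. access kiwi: MISS. Cache (LRU->MRU): [apple owl eel rat fox kiwi]
  26. access mango: MISS, evict apple. Cache (LRU->MRU): [owl eel rat fox kiwi mango]
Total: 19 hits, 7 misses, 1 evictions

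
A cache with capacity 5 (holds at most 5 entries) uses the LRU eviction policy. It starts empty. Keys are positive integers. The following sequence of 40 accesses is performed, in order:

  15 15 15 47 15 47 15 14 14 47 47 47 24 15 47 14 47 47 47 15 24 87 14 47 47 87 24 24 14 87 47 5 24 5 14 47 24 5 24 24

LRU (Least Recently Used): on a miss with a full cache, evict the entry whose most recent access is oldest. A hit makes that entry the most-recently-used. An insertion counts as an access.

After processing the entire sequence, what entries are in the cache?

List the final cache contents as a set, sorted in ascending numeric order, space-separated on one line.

Answer: 5 14 24 47 87

Derivation:
LRU simulation (capacity=5):
  1. access 15: MISS. Cache (LRU->MRU): [15]
  2. access 15: HIT. Cache (LRU->MRU): [15]
  3. access 15: HIT. Cache (LRU->MRU): [15]
  4. access 47: MISS. Cache (LRU->MRU): [15 47]
  5. access 15: HIT. Cache (LRU->MRU): [47 15]
  6. access 47: HIT. Cache (LRU->MRU): [15 47]
  7. access 15: HIT. Cache (LRU->MRU): [47 15]
  8. access 14: MISS. Cache (LRU->MRU): [47 15 14]
  9. access 14: HIT. Cache (LRU->MRU): [47 15 14]
  10. access 47: HIT. Cache (LRU->MRU): [15 14 47]
  11. access 47: HIT. Cache (LRU->MRU): [15 14 47]
  12. access 47: HIT. Cache (LRU->MRU): [15 14 47]
  13. access 24: MISS. Cache (LRU->MRU): [15 14 47 24]
  14. access 15: HIT. Cache (LRU->MRU): [14 47 24 15]
  15. access 47: HIT. Cache (LRU->MRU): [14 24 15 47]
  16. access 14: HIT. Cache (LRU->MRU): [24 15 47 14]
  17. access 47: HIT. Cache (LRU->MRU): [24 15 14 47]
  18. access 47: HIT. Cache (LRU->MRU): [24 15 14 47]
  19. access 47: HIT. Cache (LRU->MRU): [24 15 14 47]
  20. access 15: HIT. Cache (LRU->MRU): [24 14 47 15]
  21. access 24: HIT. Cache (LRU->MRU): [14 47 15 24]
  22. access 87: MISS. Cache (LRU->MRU): [14 47 15 24 87]
  23. access 14: HIT. Cache (LRU->MRU): [47 15 24 87 14]
  24. access 47: HIT. Cache (LRU->MRU): [15 24 87 14 47]
  25. access 47: HIT. Cache (LRU->MRU): [15 24 87 14 47]
  26. access 87: HIT. Cache (LRU->MRU): [15 24 14 47 87]
  27. access 24: HIT. Cache (LRU->MRU): [15 14 47 87 24]
  28. access 24: HIT. Cache (LRU->MRU): [15 14 47 87 24]
  29. access 14: HIT. Cache (LRU->MRU): [15 47 87 24 14]
  30. access 87: HIT. Cache (LRU->MRU): [15 47 24 14 87]
  31. access 47: HIT. Cache (LRU->MRU): [15 24 14 87 47]
  32. access 5: MISS, evict 15. Cache (LRU->MRU): [24 14 87 47 5]
  33. access 24: HIT. Cache (LRU->MRU): [14 87 47 5 24]
  34. access 5: HIT. Cache (LRU->MRU): [14 87 47 24 5]
  35. access 14: HIT. Cache (LRU->MRU): [87 47 24 5 14]
  36. access 47: HIT. Cache (LRU->MRU): [87 24 5 14 47]
  37. access 24: HIT. Cache (LRU->MRU): [87 5 14 47 24]
  38. access 5: HIT. Cache (LRU->MRU): [87 14 47 24 5]
  39. access 24: HIT. Cache (LRU->MRU): [87 14 47 5 24]
  40. access 24: HIT. Cache (LRU->MRU): [87 14 47 5 24]
Total: 34 hits, 6 misses, 1 evictions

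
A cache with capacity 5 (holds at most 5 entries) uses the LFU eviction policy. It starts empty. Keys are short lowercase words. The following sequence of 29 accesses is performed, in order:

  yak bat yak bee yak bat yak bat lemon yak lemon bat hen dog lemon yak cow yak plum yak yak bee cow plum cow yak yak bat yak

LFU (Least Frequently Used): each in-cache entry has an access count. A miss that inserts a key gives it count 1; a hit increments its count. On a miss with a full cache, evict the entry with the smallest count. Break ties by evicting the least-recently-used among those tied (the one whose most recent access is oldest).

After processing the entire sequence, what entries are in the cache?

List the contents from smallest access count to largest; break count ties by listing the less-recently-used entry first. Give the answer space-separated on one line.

LFU simulation (capacity=5):
  1. access yak: MISS. Cache: [yak(c=1)]
  2. access bat: MISS. Cache: [yak(c=1) bat(c=1)]
  3. access yak: HIT, count now 2. Cache: [bat(c=1) yak(c=2)]
  4. access bee: MISS. Cache: [bat(c=1) bee(c=1) yak(c=2)]
  5. access yak: HIT, count now 3. Cache: [bat(c=1) bee(c=1) yak(c=3)]
  6. access bat: HIT, count now 2. Cache: [bee(c=1) bat(c=2) yak(c=3)]
  7. access yak: HIT, count now 4. Cache: [bee(c=1) bat(c=2) yak(c=4)]
  8. access bat: HIT, count now 3. Cache: [bee(c=1) bat(c=3) yak(c=4)]
  9. access lemon: MISS. Cache: [bee(c=1) lemon(c=1) bat(c=3) yak(c=4)]
  10. access yak: HIT, count now 5. Cache: [bee(c=1) lemon(c=1) bat(c=3) yak(c=5)]
  11. access lemon: HIT, count now 2. Cache: [bee(c=1) lemon(c=2) bat(c=3) yak(c=5)]
  12. access bat: HIT, count now 4. Cache: [bee(c=1) lemon(c=2) bat(c=4) yak(c=5)]
  13. access hen: MISS. Cache: [bee(c=1) hen(c=1) lemon(c=2) bat(c=4) yak(c=5)]
  14. access dog: MISS, evict bee(c=1). Cache: [hen(c=1) dog(c=1) lemon(c=2) bat(c=4) yak(c=5)]
  15. access lemon: HIT, count now 3. Cache: [hen(c=1) dog(c=1) lemon(c=3) bat(c=4) yak(c=5)]
  16. access yak: HIT, count now 6. Cache: [hen(c=1) dog(c=1) lemon(c=3) bat(c=4) yak(c=6)]
  17. access cow: MISS, evict hen(c=1). Cache: [dog(c=1) cow(c=1) lemon(c=3) bat(c=4) yak(c=6)]
  18. access yak: HIT, count now 7. Cache: [dog(c=1) cow(c=1) lemon(c=3) bat(c=4) yak(c=7)]
  19. access plum: MISS, evict dog(c=1). Cache: [cow(c=1) plum(c=1) lemon(c=3) bat(c=4) yak(c=7)]
  20. access yak: HIT, count now 8. Cache: [cow(c=1) plum(c=1) lemon(c=3) bat(c=4) yak(c=8)]
  21. access yak: HIT, count now 9. Cache: [cow(c=1) plum(c=1) lemon(c=3) bat(c=4) yak(c=9)]
  22. access bee: MISS, evict cow(c=1). Cache: [plum(c=1) bee(c=1) lemon(c=3) bat(c=4) yak(c=9)]
  23. access cow: MISS, evict plum(c=1). Cache: [bee(c=1) cow(c=1) lemon(c=3) bat(c=4) yak(c=9)]
  24. access plum: MISS, evict bee(c=1). Cache: [cow(c=1) plum(c=1) lemon(c=3) bat(c=4) yak(c=9)]
  25. access cow: HIT, count now 2. Cache: [plum(c=1) cow(c=2) lemon(c=3) bat(c=4) yak(c=9)]
  26. access yak: HIT, count now 10. Cache: [plum(c=1) cow(c=2) lemon(c=3) bat(c=4) yak(c=10)]
  27. access yak: HIT, count now 11. Cache: [plum(c=1) cow(c=2) lemon(c=3) bat(c=4) yak(c=11)]
  28. access bat: HIT, count now 5. Cache: [plum(c=1) cow(c=2) lemon(c=3) bat(c=5) yak(c=11)]
  29. access yak: HIT, count now 12. Cache: [plum(c=1) cow(c=2) lemon(c=3) bat(c=5) yak(c=12)]
Total: 18 hits, 11 misses, 6 evictions

Answer: plum cow lemon bat yak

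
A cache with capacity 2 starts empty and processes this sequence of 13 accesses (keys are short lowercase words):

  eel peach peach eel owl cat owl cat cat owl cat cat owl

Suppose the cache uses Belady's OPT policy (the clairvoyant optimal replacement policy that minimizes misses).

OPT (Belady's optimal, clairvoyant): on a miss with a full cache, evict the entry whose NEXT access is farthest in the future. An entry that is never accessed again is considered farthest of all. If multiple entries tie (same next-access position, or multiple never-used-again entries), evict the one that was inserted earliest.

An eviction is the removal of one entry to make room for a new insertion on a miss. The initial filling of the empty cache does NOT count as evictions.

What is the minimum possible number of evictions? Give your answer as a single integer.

Answer: 2

Derivation:
OPT (Belady) simulation (capacity=2):
  1. access eel: MISS. Cache: [eel]
  2. access peach: MISS. Cache: [eel peach]
  3. access peach: HIT. Next use of peach: never. Cache: [eel peach]
  4. access eel: HIT. Next use of eel: never. Cache: [eel peach]
  5. access owl: MISS, evict eel (next use: never). Cache: [peach owl]
  6. access cat: MISS, evict peach (next use: never). Cache: [owl cat]
  7. access owl: HIT. Next use of owl: step 10. Cache: [owl cat]
  8. access cat: HIT. Next use of cat: step 9. Cache: [owl cat]
  9. access cat: HIT. Next use of cat: step 11. Cache: [owl cat]
  10. access owl: HIT. Next use of owl: step 13. Cache: [owl cat]
  11. access cat: HIT. Next use of cat: step 12. Cache: [owl cat]
  12. access cat: HIT. Next use of cat: never. Cache: [owl cat]
  13. access owl: HIT. Next use of owl: never. Cache: [owl cat]
Total: 9 hits, 4 misses, 2 evictions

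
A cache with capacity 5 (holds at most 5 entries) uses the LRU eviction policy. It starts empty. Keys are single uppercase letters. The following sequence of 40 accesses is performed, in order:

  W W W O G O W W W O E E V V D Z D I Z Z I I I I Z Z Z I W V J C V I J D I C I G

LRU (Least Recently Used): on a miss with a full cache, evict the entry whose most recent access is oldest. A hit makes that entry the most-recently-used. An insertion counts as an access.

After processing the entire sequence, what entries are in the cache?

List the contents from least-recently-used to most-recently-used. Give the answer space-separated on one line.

Answer: J D C I G

Derivation:
LRU simulation (capacity=5):
  1. access W: MISS. Cache (LRU->MRU): [W]
  2. access W: HIT. Cache (LRU->MRU): [W]
  3. access W: HIT. Cache (LRU->MRU): [W]
  4. access O: MISS. Cache (LRU->MRU): [W O]
  5. access G: MISS. Cache (LRU->MRU): [W O G]
  6. access O: HIT. Cache (LRU->MRU): [W G O]
  7. access W: HIT. Cache (LRU->MRU): [G O W]
  8. access W: HIT. Cache (LRU->MRU): [G O W]
  9. access W: HIT. Cache (LRU->MRU): [G O W]
  10. access O: HIT. Cache (LRU->MRU): [G W O]
  11. access E: MISS. Cache (LRU->MRU): [G W O E]
  12. access E: HIT. Cache (LRU->MRU): [G W O E]
  13. access V: MISS. Cache (LRU->MRU): [G W O E V]
  14. access V: HIT. Cache (LRU->MRU): [G W O E V]
  15. access D: MISS, evict G. Cache (LRU->MRU): [W O E V D]
  16. access Z: MISS, evict W. Cache (LRU->MRU): [O E V D Z]
  17. access D: HIT. Cache (LRU->MRU): [O E V Z D]
  18. access I: MISS, evict O. Cache (LRU->MRU): [E V Z D I]
  19. access Z: HIT. Cache (LRU->MRU): [E V D I Z]
  20. access Z: HIT. Cache (LRU->MRU): [E V D I Z]
  21. access I: HIT. Cache (LRU->MRU): [E V D Z I]
  22. access I: HIT. Cache (LRU->MRU): [E V D Z I]
  23. access I: HIT. Cache (LRU->MRU): [E V D Z I]
  24. access I: HIT. Cache (LRU->MRU): [E V D Z I]
  25. access Z: HIT. Cache (LRU->MRU): [E V D I Z]
  26. access Z: HIT. Cache (LRU->MRU): [E V D I Z]
  27. access Z: HIT. Cache (LRU->MRU): [E V D I Z]
  28. access I: HIT. Cache (LRU->MRU): [E V D Z I]
  29. access W: MISS, evict E. Cache (LRU->MRU): [V D Z I W]
  30. access V: HIT. Cache (LRU->MRU): [D Z I W V]
  31. access J: MISS, evict D. Cache (LRU->MRU): [Z I W V J]
  32. access C: MISS, evict Z. Cache (LRU->MRU): [I W V J C]
  33. access V: HIT. Cache (LRU->MRU): [I W J C V]
  34. access I: HIT. Cache (LRU->MRU): [W J C V I]
  35. access J: HIT. Cache (LRU->MRU): [W C V I J]
  36. access D: MISS, evict W. Cache (LRU->MRU): [C V I J D]
  37. access I: HIT. Cache (LRU->MRU): [C V J D I]
  38. access C: HIT. Cache (LRU->MRU): [V J D I C]
  39. access I: HIT. Cache (LRU->MRU): [V J D C I]
  40. access G: MISS, evict V. Cache (LRU->MRU): [J D C I G]
Total: 27 hits, 13 misses, 8 evictions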